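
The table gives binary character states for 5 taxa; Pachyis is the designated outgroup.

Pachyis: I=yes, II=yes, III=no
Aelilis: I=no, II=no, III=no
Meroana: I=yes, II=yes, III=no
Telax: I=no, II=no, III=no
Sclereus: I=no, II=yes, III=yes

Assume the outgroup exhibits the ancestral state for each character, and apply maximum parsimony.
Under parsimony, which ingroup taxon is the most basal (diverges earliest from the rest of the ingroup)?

Meroana

Character polarity is set by the outgroup: the derived state is whichever differs from the outgroup's state, so for I, II the derived state is 'no', and for the remaining characters it is 'yes'.
I (derived state 'no') is shared by Aelilis, Sclereus, and Telax — a synapomorphy uniting that clade.
II: derived state 'no' in Aelilis and Telax only — synapomorphy for {Aelilis, Telax}.
III (derived state 'yes') is unique to Sclereus (autapomorphy; uninformative for grouping).
Most parsimonious ingroup topology: (((Aelilis,Telax),Sclereus),Meroana).
Meroana is sister to the clade containing all other ingroup taxa, so it is the earliest-diverging (most basal) ingroup lineage.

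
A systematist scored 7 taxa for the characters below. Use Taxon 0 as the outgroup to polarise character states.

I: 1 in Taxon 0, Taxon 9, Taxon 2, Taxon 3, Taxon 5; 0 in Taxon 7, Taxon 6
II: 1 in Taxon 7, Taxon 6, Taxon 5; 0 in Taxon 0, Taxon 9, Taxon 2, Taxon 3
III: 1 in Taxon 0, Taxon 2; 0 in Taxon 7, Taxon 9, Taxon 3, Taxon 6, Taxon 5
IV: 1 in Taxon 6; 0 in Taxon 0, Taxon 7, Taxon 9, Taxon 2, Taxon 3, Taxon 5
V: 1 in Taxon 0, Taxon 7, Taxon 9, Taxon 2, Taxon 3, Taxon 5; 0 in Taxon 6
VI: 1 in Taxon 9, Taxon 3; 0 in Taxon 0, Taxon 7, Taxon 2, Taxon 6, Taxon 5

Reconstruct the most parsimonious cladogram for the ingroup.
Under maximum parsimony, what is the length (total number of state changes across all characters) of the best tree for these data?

6

Character polarity is set by the outgroup: the derived state is whichever differs from the outgroup's state, so for I, III, V the derived state is '0', and for the remaining characters it is '1'.
Only Taxon 6 and Taxon 7 show the derived state '0' for I, supporting them as a clade.
Only Taxon 5, Taxon 6, and Taxon 7 show the derived state '1' for II, supporting them as a clade.
III: derived state '0' in Taxon 3, Taxon 5, Taxon 6, Taxon 7, and Taxon 9 only — synapomorphy for {Taxon 3, Taxon 5, Taxon 6, Taxon 7, Taxon 9}.
IV: derived state '1' in Taxon 6 only — an autapomorphy, so it tells us nothing about relationships among taxa.
V: derived state '0' in Taxon 6 only — an autapomorphy, so it tells us nothing about relationships among taxa.
VI (derived state '1') is shared by Taxon 3 and Taxon 9 — a synapomorphy uniting that clade.
Most parsimonious ingroup topology: ((((Taxon 7,Taxon 6),Taxon 5),(Taxon 9,Taxon 3)),Taxon 2).
Changes per character on this tree: I: 1; II: 1; III: 1; IV: 1; V: 1; VI: 1.
Total = 6.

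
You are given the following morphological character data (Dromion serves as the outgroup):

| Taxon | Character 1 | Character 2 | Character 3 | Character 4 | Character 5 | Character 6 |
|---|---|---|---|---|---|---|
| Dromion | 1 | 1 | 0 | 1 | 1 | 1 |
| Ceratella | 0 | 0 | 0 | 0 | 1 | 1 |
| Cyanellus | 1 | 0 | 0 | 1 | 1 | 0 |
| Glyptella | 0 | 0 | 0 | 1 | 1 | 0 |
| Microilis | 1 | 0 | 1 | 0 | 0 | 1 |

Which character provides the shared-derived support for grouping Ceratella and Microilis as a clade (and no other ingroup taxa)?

Character polarity is set by the outgroup: the derived state is whichever differs from the outgroup's state, so for Character 1, Character 2, Character 4, Character 5, Character 6 the derived state is '0', and for the remaining characters it is '1'.
Character 1 (state '0') occurs in Ceratella and Glyptella but conflicts with the nesting implied by the other characters — most parsimoniously interpreted as homoplasy.
All ingroup taxa share the derived state '0' for Character 2; it defines the ingroup but does not resolve relationships within it.
Character 3: derived state '1' in Microilis only — an autapomorphy, so it tells us nothing about relationships among taxa.
Character 4 (derived state '0') is shared by Ceratella and Microilis — a synapomorphy uniting that clade.
Character 5: derived state '0' in Microilis only — an autapomorphy, so it tells us nothing about relationships among taxa.
Character 6 (derived state '0') is shared by Cyanellus and Glyptella — a synapomorphy uniting that clade.
Most parsimonious ingroup topology: ((Ceratella,Microilis),(Cyanellus,Glyptella)).
The clade {Ceratella, Microilis} is supported by Character 4: its derived state '0' occurs in exactly those taxa and in no other taxon (including the outgroup).

Character 4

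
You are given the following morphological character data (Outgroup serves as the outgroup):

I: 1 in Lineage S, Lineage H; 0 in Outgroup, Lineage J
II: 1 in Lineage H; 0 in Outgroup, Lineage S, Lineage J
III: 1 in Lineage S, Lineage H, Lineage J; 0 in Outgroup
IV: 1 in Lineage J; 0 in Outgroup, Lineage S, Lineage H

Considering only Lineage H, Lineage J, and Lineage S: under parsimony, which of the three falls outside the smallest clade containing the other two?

The outgroup has state '0' for every character, so '1' is the derived state throughout.
I: derived state '1' in Lineage H and Lineage S only — synapomorphy for {Lineage H, Lineage S}.
II: derived state '1' in Lineage H only — an autapomorphy, so it tells us nothing about relationships among taxa.
III (derived state '1') is shared by all ingroup taxa — unites the whole ingroup.
IV (derived state '1') is unique to Lineage J (autapomorphy; uninformative for grouping).
Most parsimonious ingroup topology: ((Lineage S,Lineage H),Lineage J).
Lineage H and Lineage S share a more recent common ancestor with each other than either does with Lineage J, so Lineage J is the least closely related of the three.

Lineage J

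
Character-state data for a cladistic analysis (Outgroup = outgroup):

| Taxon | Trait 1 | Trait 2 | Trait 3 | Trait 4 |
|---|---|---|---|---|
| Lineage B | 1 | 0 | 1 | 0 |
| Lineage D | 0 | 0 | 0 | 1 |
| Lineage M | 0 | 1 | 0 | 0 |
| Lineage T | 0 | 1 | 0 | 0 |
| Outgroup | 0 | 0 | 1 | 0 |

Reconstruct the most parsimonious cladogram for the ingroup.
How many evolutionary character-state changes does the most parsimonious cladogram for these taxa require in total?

Character polarity is set by the outgroup: the derived state is whichever differs from the outgroup's state, so for Trait 3 the derived state is '0', and for the remaining characters it is '1'.
Trait 1 (derived state '1') is unique to Lineage B (autapomorphy; uninformative for grouping).
Trait 2 (derived state '1') is shared by Lineage M and Lineage T — a synapomorphy uniting that clade.
Trait 3 (derived state '0') is shared by Lineage D, Lineage M, and Lineage T — a synapomorphy uniting that clade.
Trait 4 (derived state '1') is unique to Lineage D (autapomorphy; uninformative for grouping).
Most parsimonious ingroup topology: (Lineage B,(Lineage D,(Lineage M,Lineage T))).
Changes per character on this tree: Trait 1: 1; Trait 2: 1; Trait 3: 1; Trait 4: 1.
Total = 4.

4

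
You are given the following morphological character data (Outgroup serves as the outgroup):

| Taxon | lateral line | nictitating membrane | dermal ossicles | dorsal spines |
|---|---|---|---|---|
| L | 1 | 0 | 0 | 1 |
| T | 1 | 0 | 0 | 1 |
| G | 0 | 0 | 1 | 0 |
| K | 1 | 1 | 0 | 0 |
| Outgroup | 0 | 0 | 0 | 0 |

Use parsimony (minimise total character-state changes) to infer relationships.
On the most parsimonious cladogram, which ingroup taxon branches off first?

The outgroup has state '0' for every character, so '1' is the derived state throughout.
lateral line: derived state '1' in K, L, and T only — synapomorphy for {K, L, T}.
nictitating membrane (derived state '1') is unique to K (autapomorphy; uninformative for grouping).
dermal ossicles (derived state '1') is unique to G (autapomorphy; uninformative for grouping).
dorsal spines: derived state '1' in L and T only — synapomorphy for {L, T}.
Most parsimonious ingroup topology: (((T,L),K),G).
G is sister to the clade containing all other ingroup taxa, so it is the earliest-diverging (most basal) ingroup lineage.

G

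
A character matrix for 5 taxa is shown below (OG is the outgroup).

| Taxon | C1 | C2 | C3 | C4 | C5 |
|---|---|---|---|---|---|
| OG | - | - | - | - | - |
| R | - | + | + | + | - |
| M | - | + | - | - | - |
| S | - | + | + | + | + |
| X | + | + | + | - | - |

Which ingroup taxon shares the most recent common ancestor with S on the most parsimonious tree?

The outgroup has state '-' for every character, so '+' is the derived state throughout.
C1 (derived state '+') is unique to X (autapomorphy; uninformative for grouping).
C2 (derived state '+') is shared by all ingroup taxa — unites the whole ingroup.
Only R, S, and X show the derived state '+' for C3, supporting them as a clade.
C4 (derived state '+') is shared by R and S — a synapomorphy uniting that clade.
C5: derived state '+' in S only — an autapomorphy, so it tells us nothing about relationships among taxa.
Most parsimonious ingroup topology: (((R,S),X),M).
S and R form a cherry on this tree, so they are sister taxa.

R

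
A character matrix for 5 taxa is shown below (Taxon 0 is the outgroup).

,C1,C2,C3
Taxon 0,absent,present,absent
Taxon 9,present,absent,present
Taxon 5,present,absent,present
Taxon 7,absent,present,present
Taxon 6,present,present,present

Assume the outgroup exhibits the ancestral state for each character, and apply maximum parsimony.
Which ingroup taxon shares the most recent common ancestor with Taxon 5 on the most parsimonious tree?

Taxon 9

Character polarity is set by the outgroup: the derived state is whichever differs from the outgroup's state, so for C2 the derived state is 'absent', and for the remaining characters it is 'present'.
C1: derived state 'present' in Taxon 5, Taxon 6, and Taxon 9 only — synapomorphy for {Taxon 5, Taxon 6, Taxon 9}.
C2 (derived state 'absent') is shared by Taxon 5 and Taxon 9 — a synapomorphy uniting that clade.
All ingroup taxa share the derived state 'present' for C3; it defines the ingroup but does not resolve relationships within it.
Most parsimonious ingroup topology: (((Taxon 9,Taxon 5),Taxon 6),Taxon 7).
Taxon 5 and Taxon 9 form a cherry on this tree, so they are sister taxa.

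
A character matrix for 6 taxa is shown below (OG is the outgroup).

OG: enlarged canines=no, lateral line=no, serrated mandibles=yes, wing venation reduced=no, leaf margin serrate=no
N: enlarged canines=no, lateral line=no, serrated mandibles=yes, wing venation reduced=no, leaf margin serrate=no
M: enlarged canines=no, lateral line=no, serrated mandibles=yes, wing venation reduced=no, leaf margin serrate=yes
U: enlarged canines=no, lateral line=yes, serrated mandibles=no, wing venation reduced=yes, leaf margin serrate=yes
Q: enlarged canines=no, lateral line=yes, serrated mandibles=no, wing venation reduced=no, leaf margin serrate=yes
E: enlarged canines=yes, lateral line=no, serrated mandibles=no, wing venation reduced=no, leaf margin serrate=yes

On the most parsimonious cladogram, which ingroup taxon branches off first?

Character polarity is set by the outgroup: the derived state is whichever differs from the outgroup's state, so for serrated mandibles the derived state is 'no', and for the remaining characters it is 'yes'.
enlarged canines (derived state 'yes') is unique to E (autapomorphy; uninformative for grouping).
Only Q and U show the derived state 'yes' for lateral line, supporting them as a clade.
serrated mandibles (derived state 'no') is shared by E, Q, and U — a synapomorphy uniting that clade.
wing venation reduced (derived state 'yes') is unique to U (autapomorphy; uninformative for grouping).
leaf margin serrate: derived state 'yes' in E, M, Q, and U only — synapomorphy for {E, M, Q, U}.
Most parsimonious ingroup topology: (N,(M,((U,Q),E))).
N is sister to the clade containing all other ingroup taxa, so it is the earliest-diverging (most basal) ingroup lineage.

N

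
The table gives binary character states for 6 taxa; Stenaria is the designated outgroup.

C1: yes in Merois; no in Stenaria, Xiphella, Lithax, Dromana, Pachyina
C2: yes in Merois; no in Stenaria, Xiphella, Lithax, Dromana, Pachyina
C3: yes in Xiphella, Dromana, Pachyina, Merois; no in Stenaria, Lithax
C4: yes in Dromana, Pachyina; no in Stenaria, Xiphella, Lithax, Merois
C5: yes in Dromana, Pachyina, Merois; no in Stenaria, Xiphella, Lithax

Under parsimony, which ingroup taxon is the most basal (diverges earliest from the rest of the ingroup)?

The outgroup has state 'no' for every character, so 'yes' is the derived state throughout.
C1: derived state 'yes' in Merois only — an autapomorphy, so it tells us nothing about relationships among taxa.
C2 (derived state 'yes') is unique to Merois (autapomorphy; uninformative for grouping).
Only Dromana, Merois, Pachyina, and Xiphella show the derived state 'yes' for C3, supporting them as a clade.
Only Dromana and Pachyina show the derived state 'yes' for C4, supporting them as a clade.
C5 (derived state 'yes') is shared by Dromana, Merois, and Pachyina — a synapomorphy uniting that clade.
Most parsimonious ingroup topology: ((Xiphella,((Dromana,Pachyina),Merois)),Lithax).
Lithax is sister to the clade containing all other ingroup taxa, so it is the earliest-diverging (most basal) ingroup lineage.

Lithax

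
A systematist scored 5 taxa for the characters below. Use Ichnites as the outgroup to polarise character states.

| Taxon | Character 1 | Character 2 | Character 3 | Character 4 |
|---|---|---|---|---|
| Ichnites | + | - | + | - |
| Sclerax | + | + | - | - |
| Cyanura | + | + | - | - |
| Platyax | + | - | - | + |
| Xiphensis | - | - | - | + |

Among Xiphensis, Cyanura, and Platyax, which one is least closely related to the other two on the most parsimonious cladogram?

Character polarity is set by the outgroup: the derived state is whichever differs from the outgroup's state, so for Character 1, Character 3 the derived state is '-', and for the remaining characters it is '+'.
Character 1 (derived state '-') is unique to Xiphensis (autapomorphy; uninformative for grouping).
Character 2: derived state '+' in Cyanura and Sclerax only — synapomorphy for {Cyanura, Sclerax}.
All ingroup taxa share the derived state '-' for Character 3; it defines the ingroup but does not resolve relationships within it.
Character 4 (derived state '+') is shared by Platyax and Xiphensis — a synapomorphy uniting that clade.
Most parsimonious ingroup topology: ((Sclerax,Cyanura),(Platyax,Xiphensis)).
Xiphensis and Platyax share a more recent common ancestor with each other than either does with Cyanura, so Cyanura is the least closely related of the three.

Cyanura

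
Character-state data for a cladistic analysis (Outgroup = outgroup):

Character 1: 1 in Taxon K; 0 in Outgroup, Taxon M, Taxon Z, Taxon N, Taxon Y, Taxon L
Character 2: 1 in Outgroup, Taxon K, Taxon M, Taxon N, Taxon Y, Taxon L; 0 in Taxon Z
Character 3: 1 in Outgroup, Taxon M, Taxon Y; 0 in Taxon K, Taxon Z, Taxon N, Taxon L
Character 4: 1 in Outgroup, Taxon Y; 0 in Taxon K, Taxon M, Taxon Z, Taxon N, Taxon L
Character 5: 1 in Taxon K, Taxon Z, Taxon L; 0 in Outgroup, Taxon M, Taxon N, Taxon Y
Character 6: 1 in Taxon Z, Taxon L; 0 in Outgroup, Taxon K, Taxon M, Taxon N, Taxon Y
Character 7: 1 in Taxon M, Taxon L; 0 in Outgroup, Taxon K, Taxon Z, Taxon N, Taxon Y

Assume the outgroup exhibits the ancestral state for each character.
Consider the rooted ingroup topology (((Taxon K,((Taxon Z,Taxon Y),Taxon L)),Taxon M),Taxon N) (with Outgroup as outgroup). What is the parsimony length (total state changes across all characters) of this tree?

13

Map each character onto (((Taxon K,((Taxon Z,Taxon Y),Taxon L)),Taxon M),Taxon N) (rooted by Outgroup) and count the minimum state changes it requires (Fitch parsimony):
Character 1: 1; Character 2: 1; Character 3: 3; Character 4: 2; Character 5: 2; Character 6: 2; Character 7: 2.
Total tree length = 13.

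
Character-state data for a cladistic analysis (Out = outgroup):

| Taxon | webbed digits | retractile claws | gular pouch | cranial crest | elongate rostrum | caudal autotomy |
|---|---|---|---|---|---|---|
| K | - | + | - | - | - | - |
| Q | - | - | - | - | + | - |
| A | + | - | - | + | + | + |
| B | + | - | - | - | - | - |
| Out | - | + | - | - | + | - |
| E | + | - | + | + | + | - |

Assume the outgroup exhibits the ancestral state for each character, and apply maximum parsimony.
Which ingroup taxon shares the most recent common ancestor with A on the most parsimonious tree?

E

Character polarity is set by the outgroup: the derived state is whichever differs from the outgroup's state, so for retractile claws, elongate rostrum the derived state is '-', and for the remaining characters it is '+'.
webbed digits: derived state '+' in A, B, and E only — synapomorphy for {A, B, E}.
retractile claws (derived state '-') is shared by A, B, E, and Q — a synapomorphy uniting that clade.
gular pouch (derived state '+') is unique to E (autapomorphy; uninformative for grouping).
cranial crest (derived state '+') is shared by A and E — a synapomorphy uniting that clade.
elongate rostrum groups B and K, which is incompatible with the clades supported by the remaining characters; treating it as convergent (homoplasy) costs fewer steps than any alternative tree.
caudal autotomy (derived state '+') is unique to A (autapomorphy; uninformative for grouping).
Most parsimonious ingroup topology: ((Q,((A,E),B)),K).
A and E form a cherry on this tree, so they are sister taxa.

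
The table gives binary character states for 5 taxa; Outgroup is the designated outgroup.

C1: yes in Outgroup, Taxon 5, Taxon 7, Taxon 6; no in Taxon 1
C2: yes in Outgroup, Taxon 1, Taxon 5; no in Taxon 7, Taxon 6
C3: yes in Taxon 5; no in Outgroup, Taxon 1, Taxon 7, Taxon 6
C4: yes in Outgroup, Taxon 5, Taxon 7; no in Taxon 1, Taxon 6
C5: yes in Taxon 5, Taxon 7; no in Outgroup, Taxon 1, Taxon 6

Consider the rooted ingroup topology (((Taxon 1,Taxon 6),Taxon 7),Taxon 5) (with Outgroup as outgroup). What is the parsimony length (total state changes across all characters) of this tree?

7

Map each character onto (((Taxon 1,Taxon 6),Taxon 7),Taxon 5) (rooted by Outgroup) and count the minimum state changes it requires (Fitch parsimony):
C1: 1; C2: 2; C3: 1; C4: 1; C5: 2.
Total tree length = 7.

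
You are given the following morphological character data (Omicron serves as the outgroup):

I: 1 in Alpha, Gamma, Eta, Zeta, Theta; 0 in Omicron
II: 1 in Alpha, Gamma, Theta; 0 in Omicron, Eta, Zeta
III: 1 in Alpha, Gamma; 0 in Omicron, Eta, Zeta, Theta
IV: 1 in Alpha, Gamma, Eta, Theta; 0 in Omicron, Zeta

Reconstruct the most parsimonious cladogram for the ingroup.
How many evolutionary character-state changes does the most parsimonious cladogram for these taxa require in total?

4

The outgroup has state '0' for every character, so '1' is the derived state throughout.
All ingroup taxa share the derived state '1' for I; it defines the ingroup but does not resolve relationships within it.
II (derived state '1') is shared by Alpha, Gamma, and Theta — a synapomorphy uniting that clade.
III (derived state '1') is shared by Alpha and Gamma — a synapomorphy uniting that clade.
IV: derived state '1' in Alpha, Eta, Gamma, and Theta only — synapomorphy for {Alpha, Eta, Gamma, Theta}.
Most parsimonious ingroup topology: (((Theta,(Alpha,Gamma)),Eta),Zeta).
Changes per character on this tree: I: 1; II: 1; III: 1; IV: 1.
Total = 4.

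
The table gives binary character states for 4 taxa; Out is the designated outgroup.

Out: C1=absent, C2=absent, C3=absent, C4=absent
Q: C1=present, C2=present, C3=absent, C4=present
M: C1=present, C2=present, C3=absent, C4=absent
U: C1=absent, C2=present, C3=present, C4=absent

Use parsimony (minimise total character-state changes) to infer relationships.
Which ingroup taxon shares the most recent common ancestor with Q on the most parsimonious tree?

M

The outgroup has state 'absent' for every character, so 'present' is the derived state throughout.
C1 (derived state 'present') is shared by M and Q — a synapomorphy uniting that clade.
All ingroup taxa share the derived state 'present' for C2; it defines the ingroup but does not resolve relationships within it.
C3 (derived state 'present') is unique to U (autapomorphy; uninformative for grouping).
C4: derived state 'present' in Q only — an autapomorphy, so it tells us nothing about relationships among taxa.
Most parsimonious ingroup topology: ((Q,M),U).
Q and M form a cherry on this tree, so they are sister taxa.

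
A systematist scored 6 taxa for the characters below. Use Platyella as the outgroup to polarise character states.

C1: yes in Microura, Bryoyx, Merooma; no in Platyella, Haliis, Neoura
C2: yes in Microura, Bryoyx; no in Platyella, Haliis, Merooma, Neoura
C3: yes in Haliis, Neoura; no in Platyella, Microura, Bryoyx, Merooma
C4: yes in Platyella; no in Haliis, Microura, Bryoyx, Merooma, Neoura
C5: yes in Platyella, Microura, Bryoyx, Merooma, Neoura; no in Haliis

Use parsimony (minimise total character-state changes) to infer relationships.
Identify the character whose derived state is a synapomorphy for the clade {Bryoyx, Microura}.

C2

Character polarity is set by the outgroup: the derived state is whichever differs from the outgroup's state, so for C4, C5 the derived state is 'no', and for the remaining characters it is 'yes'.
Only Bryoyx, Merooma, and Microura show the derived state 'yes' for C1, supporting them as a clade.
C2: derived state 'yes' in Bryoyx and Microura only — synapomorphy for {Bryoyx, Microura}.
C3 (derived state 'yes') is shared by Haliis and Neoura — a synapomorphy uniting that clade.
C4 (derived state 'no') is shared by all ingroup taxa — unites the whole ingroup.
C5 (derived state 'no') is unique to Haliis (autapomorphy; uninformative for grouping).
Most parsimonious ingroup topology: ((Haliis,Neoura),((Microura,Bryoyx),Merooma)).
The clade {Bryoyx, Microura} is supported by C2: its derived state 'yes' occurs in exactly those taxa and in no other taxon (including the outgroup).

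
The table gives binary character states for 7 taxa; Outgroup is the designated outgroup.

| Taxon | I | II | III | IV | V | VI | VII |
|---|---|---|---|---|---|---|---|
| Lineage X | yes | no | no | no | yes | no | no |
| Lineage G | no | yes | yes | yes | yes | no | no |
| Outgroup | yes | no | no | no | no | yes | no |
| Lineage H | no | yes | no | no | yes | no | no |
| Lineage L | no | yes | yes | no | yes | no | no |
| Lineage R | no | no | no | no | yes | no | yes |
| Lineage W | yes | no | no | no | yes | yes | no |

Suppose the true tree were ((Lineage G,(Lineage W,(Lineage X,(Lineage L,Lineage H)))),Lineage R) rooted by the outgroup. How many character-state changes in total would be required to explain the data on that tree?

Map each character onto ((Lineage G,(Lineage W,(Lineage X,(Lineage L,Lineage H)))),Lineage R) (rooted by Outgroup) and count the minimum state changes it requires (Fitch parsimony):
I: 3; II: 2; III: 2; IV: 1; V: 1; VI: 2; VII: 1.
Total tree length = 12.

12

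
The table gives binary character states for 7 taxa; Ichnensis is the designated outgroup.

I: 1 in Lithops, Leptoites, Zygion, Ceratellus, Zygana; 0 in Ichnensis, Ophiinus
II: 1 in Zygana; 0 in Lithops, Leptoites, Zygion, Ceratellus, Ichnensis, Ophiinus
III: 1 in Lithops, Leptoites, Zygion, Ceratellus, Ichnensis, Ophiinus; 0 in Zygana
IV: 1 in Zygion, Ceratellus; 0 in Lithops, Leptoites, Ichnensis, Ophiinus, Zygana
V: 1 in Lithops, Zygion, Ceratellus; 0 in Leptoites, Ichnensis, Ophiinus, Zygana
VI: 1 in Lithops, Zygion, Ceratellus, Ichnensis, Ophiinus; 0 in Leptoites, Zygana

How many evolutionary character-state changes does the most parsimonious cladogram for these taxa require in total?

Character polarity is set by the outgroup: the derived state is whichever differs from the outgroup's state, so for III, VI the derived state is '0', and for the remaining characters it is '1'.
I: derived state '1' in Ceratellus, Leptoites, Lithops, Zygana, and Zygion only — synapomorphy for {Ceratellus, Leptoites, Lithops, Zygana, Zygion}.
II: derived state '1' in Zygana only — an autapomorphy, so it tells us nothing about relationships among taxa.
III (derived state '0') is unique to Zygana (autapomorphy; uninformative for grouping).
Only Ceratellus and Zygion show the derived state '1' for IV, supporting them as a clade.
Only Ceratellus, Lithops, and Zygion show the derived state '1' for V, supporting them as a clade.
VI (derived state '0') is shared by Leptoites and Zygana — a synapomorphy uniting that clade.
Most parsimonious ingroup topology: ((((Zygion,Ceratellus),Lithops),(Leptoites,Zygana)),Ophiinus).
Changes per character on this tree: I: 1; II: 1; III: 1; IV: 1; V: 1; VI: 1.
Total = 6.

6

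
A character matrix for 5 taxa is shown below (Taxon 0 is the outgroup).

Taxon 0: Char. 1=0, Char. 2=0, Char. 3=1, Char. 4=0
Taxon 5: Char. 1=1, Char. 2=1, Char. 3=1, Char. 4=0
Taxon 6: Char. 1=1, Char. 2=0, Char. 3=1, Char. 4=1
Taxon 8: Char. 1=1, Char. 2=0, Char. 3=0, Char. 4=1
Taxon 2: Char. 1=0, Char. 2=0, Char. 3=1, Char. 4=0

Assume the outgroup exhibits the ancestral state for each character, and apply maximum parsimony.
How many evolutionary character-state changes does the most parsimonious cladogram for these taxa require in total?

4

Character polarity is set by the outgroup: the derived state is whichever differs from the outgroup's state, so for Char. 3 the derived state is '0', and for the remaining characters it is '1'.
Char. 1 (derived state '1') is shared by Taxon 5, Taxon 6, and Taxon 8 — a synapomorphy uniting that clade.
Char. 2: derived state '1' in Taxon 5 only — an autapomorphy, so it tells us nothing about relationships among taxa.
Char. 3 (derived state '0') is unique to Taxon 8 (autapomorphy; uninformative for grouping).
Char. 4: derived state '1' in Taxon 6 and Taxon 8 only — synapomorphy for {Taxon 6, Taxon 8}.
Most parsimonious ingroup topology: ((Taxon 5,(Taxon 6,Taxon 8)),Taxon 2).
Changes per character on this tree: Char. 1: 1; Char. 2: 1; Char. 3: 1; Char. 4: 1.
Total = 4.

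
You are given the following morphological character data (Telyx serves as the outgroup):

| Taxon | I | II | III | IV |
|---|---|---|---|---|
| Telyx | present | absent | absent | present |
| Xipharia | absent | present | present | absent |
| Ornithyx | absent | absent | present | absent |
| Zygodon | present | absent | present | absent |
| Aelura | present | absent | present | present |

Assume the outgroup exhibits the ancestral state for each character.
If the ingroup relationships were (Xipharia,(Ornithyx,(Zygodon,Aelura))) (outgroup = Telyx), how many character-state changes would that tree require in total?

Map each character onto (Xipharia,(Ornithyx,(Zygodon,Aelura))) (rooted by Telyx) and count the minimum state changes it requires (Fitch parsimony):
I: 2; II: 1; III: 1; IV: 2.
Total tree length = 6.

6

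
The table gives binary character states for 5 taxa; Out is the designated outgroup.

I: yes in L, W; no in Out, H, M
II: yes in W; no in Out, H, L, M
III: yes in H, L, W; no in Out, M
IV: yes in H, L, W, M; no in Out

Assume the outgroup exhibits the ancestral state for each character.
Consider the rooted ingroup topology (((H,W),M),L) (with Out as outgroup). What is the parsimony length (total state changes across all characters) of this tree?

Map each character onto (((H,W),M),L) (rooted by Out) and count the minimum state changes it requires (Fitch parsimony):
I: 2; II: 1; III: 2; IV: 1.
Total tree length = 6.

6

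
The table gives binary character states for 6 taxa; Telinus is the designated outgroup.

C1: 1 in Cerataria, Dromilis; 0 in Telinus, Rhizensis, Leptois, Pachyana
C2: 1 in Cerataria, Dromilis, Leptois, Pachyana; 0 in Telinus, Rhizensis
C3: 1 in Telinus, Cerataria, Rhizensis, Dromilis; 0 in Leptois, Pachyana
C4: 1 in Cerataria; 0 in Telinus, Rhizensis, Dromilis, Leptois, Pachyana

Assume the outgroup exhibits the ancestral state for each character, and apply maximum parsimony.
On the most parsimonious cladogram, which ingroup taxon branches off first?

Character polarity is set by the outgroup: the derived state is whichever differs from the outgroup's state, so for C3 the derived state is '0', and for the remaining characters it is '1'.
Only Cerataria and Dromilis show the derived state '1' for C1, supporting them as a clade.
C2 (derived state '1') is shared by Cerataria, Dromilis, Leptois, and Pachyana — a synapomorphy uniting that clade.
C3: derived state '0' in Leptois and Pachyana only — synapomorphy for {Leptois, Pachyana}.
C4 (derived state '1') is unique to Cerataria (autapomorphy; uninformative for grouping).
Most parsimonious ingroup topology: (((Cerataria,Dromilis),(Leptois,Pachyana)),Rhizensis).
Rhizensis is sister to the clade containing all other ingroup taxa, so it is the earliest-diverging (most basal) ingroup lineage.

Rhizensis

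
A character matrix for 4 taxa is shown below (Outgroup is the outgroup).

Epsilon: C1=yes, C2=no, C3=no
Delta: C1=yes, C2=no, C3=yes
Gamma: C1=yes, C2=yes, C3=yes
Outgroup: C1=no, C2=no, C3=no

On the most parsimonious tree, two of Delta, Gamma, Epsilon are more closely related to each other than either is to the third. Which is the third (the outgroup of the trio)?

Epsilon

The outgroup has state 'no' for every character, so 'yes' is the derived state throughout.
All ingroup taxa share the derived state 'yes' for C1; it defines the ingroup but does not resolve relationships within it.
C2 (derived state 'yes') is unique to Gamma (autapomorphy; uninformative for grouping).
C3: derived state 'yes' in Delta and Gamma only — synapomorphy for {Delta, Gamma}.
Most parsimonious ingroup topology: ((Delta,Gamma),Epsilon).
Delta and Gamma share a more recent common ancestor with each other than either does with Epsilon, so Epsilon is the least closely related of the three.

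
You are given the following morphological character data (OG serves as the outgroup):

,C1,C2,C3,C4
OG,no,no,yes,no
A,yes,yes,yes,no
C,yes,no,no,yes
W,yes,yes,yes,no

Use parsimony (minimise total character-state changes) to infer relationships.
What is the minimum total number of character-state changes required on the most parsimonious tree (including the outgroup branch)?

4

Character polarity is set by the outgroup: the derived state is whichever differs from the outgroup's state, so for C3 the derived state is 'no', and for the remaining characters it is 'yes'.
C1 (derived state 'yes') is shared by all ingroup taxa — unites the whole ingroup.
Only A and W show the derived state 'yes' for C2, supporting them as a clade.
C3: derived state 'no' in C only — an autapomorphy, so it tells us nothing about relationships among taxa.
C4 (derived state 'yes') is unique to C (autapomorphy; uninformative for grouping).
Most parsimonious ingroup topology: ((A,W),C).
Changes per character on this tree: C1: 1; C2: 1; C3: 1; C4: 1.
Total = 4.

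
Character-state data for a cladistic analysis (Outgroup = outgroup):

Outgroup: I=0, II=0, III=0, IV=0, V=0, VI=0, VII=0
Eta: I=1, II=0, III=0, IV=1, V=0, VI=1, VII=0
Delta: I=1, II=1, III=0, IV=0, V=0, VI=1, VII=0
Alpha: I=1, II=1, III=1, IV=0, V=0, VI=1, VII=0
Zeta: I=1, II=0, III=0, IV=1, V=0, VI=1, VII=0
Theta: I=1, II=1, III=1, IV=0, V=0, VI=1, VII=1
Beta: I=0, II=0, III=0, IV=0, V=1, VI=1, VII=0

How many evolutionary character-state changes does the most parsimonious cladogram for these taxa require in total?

7

The outgroup has state '0' for every character, so '1' is the derived state throughout.
I (derived state '1') is shared by Alpha, Delta, Eta, Theta, and Zeta — a synapomorphy uniting that clade.
II: derived state '1' in Alpha, Delta, and Theta only — synapomorphy for {Alpha, Delta, Theta}.
Only Alpha and Theta show the derived state '1' for III, supporting them as a clade.
Only Eta and Zeta show the derived state '1' for IV, supporting them as a clade.
V (derived state '1') is unique to Beta (autapomorphy; uninformative for grouping).
All ingroup taxa share the derived state '1' for VI; it defines the ingroup but does not resolve relationships within it.
VII: derived state '1' in Theta only — an autapomorphy, so it tells us nothing about relationships among taxa.
Most parsimonious ingroup topology: (((Eta,Zeta),(Delta,(Alpha,Theta))),Beta).
Changes per character on this tree: I: 1; II: 1; III: 1; IV: 1; V: 1; VI: 1; VII: 1.
Total = 7.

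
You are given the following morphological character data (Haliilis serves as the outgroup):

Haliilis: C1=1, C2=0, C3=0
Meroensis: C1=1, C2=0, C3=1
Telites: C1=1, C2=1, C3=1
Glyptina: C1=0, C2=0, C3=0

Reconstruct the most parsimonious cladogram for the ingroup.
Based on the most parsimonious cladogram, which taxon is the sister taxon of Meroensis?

Telites

Character polarity is set by the outgroup: the derived state is whichever differs from the outgroup's state, so for C1 the derived state is '0', and for the remaining characters it is '1'.
C1 (derived state '0') is unique to Glyptina (autapomorphy; uninformative for grouping).
C2 (derived state '1') is unique to Telites (autapomorphy; uninformative for grouping).
C3: derived state '1' in Meroensis and Telites only — synapomorphy for {Meroensis, Telites}.
Most parsimonious ingroup topology: ((Meroensis,Telites),Glyptina).
Meroensis and Telites form a cherry on this tree, so they are sister taxa.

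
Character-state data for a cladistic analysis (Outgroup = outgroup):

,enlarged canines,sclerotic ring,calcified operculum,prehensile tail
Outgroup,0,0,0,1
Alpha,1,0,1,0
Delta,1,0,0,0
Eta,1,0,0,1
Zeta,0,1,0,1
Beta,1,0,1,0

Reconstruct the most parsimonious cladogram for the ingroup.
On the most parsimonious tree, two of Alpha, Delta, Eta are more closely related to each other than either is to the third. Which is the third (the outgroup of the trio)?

Character polarity is set by the outgroup: the derived state is whichever differs from the outgroup's state, so for prehensile tail the derived state is '0', and for the remaining characters it is '1'.
enlarged canines (derived state '1') is shared by Alpha, Beta, Delta, and Eta — a synapomorphy uniting that clade.
sclerotic ring: derived state '1' in Zeta only — an autapomorphy, so it tells us nothing about relationships among taxa.
calcified operculum (derived state '1') is shared by Alpha and Beta — a synapomorphy uniting that clade.
prehensile tail: derived state '0' in Alpha, Beta, and Delta only — synapomorphy for {Alpha, Beta, Delta}.
Most parsimonious ingroup topology: ((((Alpha,Beta),Delta),Eta),Zeta).
Delta and Alpha share a more recent common ancestor with each other than either does with Eta, so Eta is the least closely related of the three.

Eta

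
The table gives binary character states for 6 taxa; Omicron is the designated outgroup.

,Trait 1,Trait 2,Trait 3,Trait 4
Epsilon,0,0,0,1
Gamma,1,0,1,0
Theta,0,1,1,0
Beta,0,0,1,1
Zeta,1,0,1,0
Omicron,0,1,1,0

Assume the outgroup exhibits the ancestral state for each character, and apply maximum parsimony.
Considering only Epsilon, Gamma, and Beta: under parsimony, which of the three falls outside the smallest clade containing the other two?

Gamma

Character polarity is set by the outgroup: the derived state is whichever differs from the outgroup's state, so for Trait 2, Trait 3 the derived state is '0', and for the remaining characters it is '1'.
Only Gamma and Zeta show the derived state '1' for Trait 1, supporting them as a clade.
Only Beta, Epsilon, Gamma, and Zeta show the derived state '0' for Trait 2, supporting them as a clade.
Trait 3: derived state '0' in Epsilon only — an autapomorphy, so it tells us nothing about relationships among taxa.
Trait 4: derived state '1' in Beta and Epsilon only — synapomorphy for {Beta, Epsilon}.
Most parsimonious ingroup topology: (Theta,((Zeta,Gamma),(Beta,Epsilon))).
Epsilon and Beta share a more recent common ancestor with each other than either does with Gamma, so Gamma is the least closely related of the three.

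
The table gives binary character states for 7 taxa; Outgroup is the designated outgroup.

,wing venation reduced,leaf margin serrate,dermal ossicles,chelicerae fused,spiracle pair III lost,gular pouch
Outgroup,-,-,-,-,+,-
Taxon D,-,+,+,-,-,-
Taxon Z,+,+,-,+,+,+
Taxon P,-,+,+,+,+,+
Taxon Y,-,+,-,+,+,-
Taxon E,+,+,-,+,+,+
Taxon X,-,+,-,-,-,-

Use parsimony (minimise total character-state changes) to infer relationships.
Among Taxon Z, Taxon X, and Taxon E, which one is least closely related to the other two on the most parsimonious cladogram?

Taxon X

Character polarity is set by the outgroup: the derived state is whichever differs from the outgroup's state, so for spiracle pair III lost the derived state is '-', and for the remaining characters it is '+'.
Only Taxon E and Taxon Z show the derived state '+' for wing venation reduced, supporting them as a clade.
All ingroup taxa share the derived state '+' for leaf margin serrate; it defines the ingroup but does not resolve relationships within it.
dermal ossicles (state '+') occurs in Taxon D and Taxon P but conflicts with the nesting implied by the other characters — most parsimoniously interpreted as homoplasy.
Only Taxon E, Taxon P, Taxon Y, and Taxon Z show the derived state '+' for chelicerae fused, supporting them as a clade.
Only Taxon D and Taxon X show the derived state '-' for spiracle pair III lost, supporting them as a clade.
gular pouch: derived state '+' in Taxon E, Taxon P, and Taxon Z only — synapomorphy for {Taxon E, Taxon P, Taxon Z}.
Most parsimonious ingroup topology: ((Taxon D,Taxon X),(((Taxon Z,Taxon E),Taxon P),Taxon Y)).
Taxon E and Taxon Z share a more recent common ancestor with each other than either does with Taxon X, so Taxon X is the least closely related of the three.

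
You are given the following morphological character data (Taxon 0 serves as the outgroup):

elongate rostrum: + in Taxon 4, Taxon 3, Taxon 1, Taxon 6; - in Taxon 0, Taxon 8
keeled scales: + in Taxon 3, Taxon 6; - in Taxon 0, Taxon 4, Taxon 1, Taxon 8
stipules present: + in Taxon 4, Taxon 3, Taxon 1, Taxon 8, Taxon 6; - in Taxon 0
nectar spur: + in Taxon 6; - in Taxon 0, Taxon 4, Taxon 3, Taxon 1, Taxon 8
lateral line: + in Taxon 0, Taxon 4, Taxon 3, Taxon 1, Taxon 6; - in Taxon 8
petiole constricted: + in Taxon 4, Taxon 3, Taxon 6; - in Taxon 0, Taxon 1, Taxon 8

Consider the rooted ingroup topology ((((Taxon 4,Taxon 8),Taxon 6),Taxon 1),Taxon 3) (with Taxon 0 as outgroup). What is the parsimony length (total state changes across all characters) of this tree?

10

Map each character onto ((((Taxon 4,Taxon 8),Taxon 6),Taxon 1),Taxon 3) (rooted by Taxon 0) and count the minimum state changes it requires (Fitch parsimony):
elongate rostrum: 2; keeled scales: 2; stipules present: 1; nectar spur: 1; lateral line: 1; petiole constricted: 3.
Total tree length = 10.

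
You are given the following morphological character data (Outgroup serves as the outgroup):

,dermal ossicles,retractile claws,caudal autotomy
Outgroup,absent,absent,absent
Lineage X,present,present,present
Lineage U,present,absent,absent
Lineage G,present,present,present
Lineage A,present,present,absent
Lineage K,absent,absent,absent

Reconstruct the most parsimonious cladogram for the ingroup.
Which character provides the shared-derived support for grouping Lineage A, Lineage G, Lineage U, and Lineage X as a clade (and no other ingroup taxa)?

dermal ossicles

The outgroup has state 'absent' for every character, so 'present' is the derived state throughout.
dermal ossicles: derived state 'present' in Lineage A, Lineage G, Lineage U, and Lineage X only — synapomorphy for {Lineage A, Lineage G, Lineage U, Lineage X}.
Only Lineage A, Lineage G, and Lineage X show the derived state 'present' for retractile claws, supporting them as a clade.
Only Lineage G and Lineage X show the derived state 'present' for caudal autotomy, supporting them as a clade.
Most parsimonious ingroup topology: ((((Lineage X,Lineage G),Lineage A),Lineage U),Lineage K).
The clade {Lineage A, Lineage G, Lineage U, Lineage X} is supported by dermal ossicles: its derived state 'present' occurs in exactly those taxa and in no other taxon (including the outgroup).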